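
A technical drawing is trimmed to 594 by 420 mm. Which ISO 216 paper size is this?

A2 (420 × 594 mm)

Aspect ratio 594/420 ≈ 1.414 — close to the ISO √2 ≈ 1.414.
In the A-series (A0 area = 1 m²): A2 = 420 × 594 mm.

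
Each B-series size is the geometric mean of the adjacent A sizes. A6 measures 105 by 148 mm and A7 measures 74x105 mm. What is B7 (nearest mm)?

Short side: √(105 · 74) = √7770 ≈ 88.1 → 88 mm
Long side: √(148 · 105) = √15540 ≈ 124.7 → 125 mm

88 × 125 mm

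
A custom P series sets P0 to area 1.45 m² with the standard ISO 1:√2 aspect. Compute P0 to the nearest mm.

Let the short side be w mm. Then w · w√2 = 1.45 m² = 1,450,000 mm².
w² = 1,450,000/√2, so w ≈ 1012.6 mm; long side = w√2 ≈ 1432.0 mm.

1013 × 1432 mm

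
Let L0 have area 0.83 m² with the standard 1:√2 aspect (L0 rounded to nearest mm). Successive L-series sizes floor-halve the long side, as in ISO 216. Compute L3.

Let L0's short side be w mm. w · w√2 = 0.83 m² = 830,000 mm², so w ≈ 766.1 mm and w√2 ≈ 1083.4 mm → L0 = 766 × 1083 mm.
L1: ⌊1083/2⌋ × 766 = 541 × 766 mm
L2: ⌊766/2⌋ × 541 = 383 × 541 mm
L3: ⌊541/2⌋ × 383 = 270 × 383 mm

270 × 383 mm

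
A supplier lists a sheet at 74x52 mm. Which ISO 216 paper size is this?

A8 (52 × 74 mm)

Aspect ratio 74/52 ≈ 1.423 — close to the ISO √2 ≈ 1.414.
In the A-series (A0 area = 1 m²): A8 = 52 × 74 mm.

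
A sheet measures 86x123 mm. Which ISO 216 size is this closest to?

B7 (88 × 125 mm)

Aspect ratio 123/86 ≈ 1.430 (ISO target is √2 ≈ 1.414).
In the B-series (B0 = 1000 × 1414 mm): B7 = 88 × 125 mm.
Off by 4 mm total — nearest standard size.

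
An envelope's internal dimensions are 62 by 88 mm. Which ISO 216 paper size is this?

Aspect ratio 88/62 ≈ 1.419 — close to the ISO √2 ≈ 1.414.
In the B-series (B0 = 1000 × 1414 mm): B8 = 62 × 88 mm.

B8 (62 × 88 mm)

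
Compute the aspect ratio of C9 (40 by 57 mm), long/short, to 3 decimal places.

1.425

57 / 40 = 1.425
ISO 216 targets √2 ≈ 1.414; the +0.011 deviation is from mm rounding.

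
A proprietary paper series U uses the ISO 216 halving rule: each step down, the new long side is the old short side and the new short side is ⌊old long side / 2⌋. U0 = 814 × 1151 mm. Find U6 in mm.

U1 = 575 × 814 mm (from U0 by 1 halving).
U2: ⌊814/2⌋ × 575 = 407 × 575 mm
U3: ⌊575/2⌋ × 407 = 287 × 407 mm
U4: ⌊407/2⌋ × 287 = 203 × 287 mm
U5: ⌊287/2⌋ × 203 = 143 × 203 mm
U6: ⌊203/2⌋ × 143 = 101 × 143 mm

101 × 143 mm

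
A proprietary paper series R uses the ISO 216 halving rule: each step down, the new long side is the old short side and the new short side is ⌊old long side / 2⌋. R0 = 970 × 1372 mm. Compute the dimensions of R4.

242 × 343 mm

R1: ⌊1372/2⌋ × 970 = 686 × 970 mm
R2: ⌊970/2⌋ × 686 = 485 × 686 mm
R3: ⌊686/2⌋ × 485 = 343 × 485 mm
R4: ⌊485/2⌋ × 343 = 242 × 343 mm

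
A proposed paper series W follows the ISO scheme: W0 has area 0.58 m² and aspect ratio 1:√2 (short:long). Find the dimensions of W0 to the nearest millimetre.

Let the short side be w mm. Then w · w√2 = 0.58 m² = 580,000 mm².
w² = 580,000/√2, so w ≈ 640.4 mm; long side = w√2 ≈ 905.7 mm.

640 × 906 mm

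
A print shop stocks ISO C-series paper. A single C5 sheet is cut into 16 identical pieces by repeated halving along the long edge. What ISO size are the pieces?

C9

16 = 2^4, so 4 halving steps.
C5 → C6 → … → C9 after 4 steps.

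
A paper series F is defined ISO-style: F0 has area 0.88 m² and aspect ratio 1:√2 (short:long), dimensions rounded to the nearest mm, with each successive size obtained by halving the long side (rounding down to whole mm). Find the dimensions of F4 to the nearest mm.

197 × 279 mm

Let F0's short side be w mm. w · w√2 = 0.88 m² = 880,000 mm², so w ≈ 788.8 mm and w√2 ≈ 1115.6 mm → F0 = 789 × 1116 mm.
F1: ⌊1116/2⌋ × 789 = 558 × 789 mm
F2: ⌊789/2⌋ × 558 = 394 × 558 mm
F3: ⌊558/2⌋ × 394 = 279 × 394 mm
F4: ⌊394/2⌋ × 279 = 197 × 279 mm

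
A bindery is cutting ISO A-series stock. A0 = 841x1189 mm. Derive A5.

148 × 210 mm

A1: ⌊1189/2⌋ × 841 = 594 × 841 mm
A2: ⌊841/2⌋ × 594 = 420 × 594 mm
A3: ⌊594/2⌋ × 420 = 297 × 420 mm
A4: ⌊420/2⌋ × 297 = 210 × 297 mm
A5: ⌊297/2⌋ × 210 = 148 × 210 mm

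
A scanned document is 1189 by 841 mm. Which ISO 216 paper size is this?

Aspect ratio 1189/841 ≈ 1.414 — close to the ISO √2 ≈ 1.414.
In the A-series (A0 area = 1 m²): A0 = 841 × 1189 mm.

A0 (841 × 1189 mm)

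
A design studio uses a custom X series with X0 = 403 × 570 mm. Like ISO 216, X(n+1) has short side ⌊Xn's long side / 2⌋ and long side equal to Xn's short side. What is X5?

X1: ⌊570/2⌋ × 403 = 285 × 403 mm
X2: ⌊403/2⌋ × 285 = 201 × 285 mm
X3: ⌊285/2⌋ × 201 = 142 × 201 mm
X4: ⌊201/2⌋ × 142 = 100 × 142 mm
X5: ⌊142/2⌋ × 100 = 71 × 100 mm

71 × 100 mm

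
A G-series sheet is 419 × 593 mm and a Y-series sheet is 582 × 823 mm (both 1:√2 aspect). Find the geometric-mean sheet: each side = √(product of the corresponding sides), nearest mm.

Short side: √(419 · 582) = √243858 ≈ 493.8 → 494 mm
Long side: √(593 · 823) = √488039 ≈ 698.6 → 699 mm

494 × 699 mm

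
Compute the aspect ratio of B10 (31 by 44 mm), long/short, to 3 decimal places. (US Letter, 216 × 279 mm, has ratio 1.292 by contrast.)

1.419

44 / 31 = 1.419
ISO 216 targets √2 ≈ 1.414; the +0.005 deviation is from mm rounding.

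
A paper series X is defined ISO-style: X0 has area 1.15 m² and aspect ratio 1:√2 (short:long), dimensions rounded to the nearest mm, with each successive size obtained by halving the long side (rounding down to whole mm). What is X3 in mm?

Let X0's short side be w mm. w · w√2 = 1.15 m² = 1,150,000 mm², so w ≈ 901.8 mm and w√2 ≈ 1275.3 mm → X0 = 902 × 1275 mm.
X1: ⌊1275/2⌋ × 902 = 637 × 902 mm
X2: ⌊902/2⌋ × 637 = 451 × 637 mm
X3: ⌊637/2⌋ × 451 = 318 × 451 mm

318 × 451 mm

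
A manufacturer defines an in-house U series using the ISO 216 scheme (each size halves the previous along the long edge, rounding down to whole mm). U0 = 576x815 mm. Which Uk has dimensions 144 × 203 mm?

U0: 576 × 815 mm
U1: 407 × 576 mm
U2: 288 × 407 mm
U3: 203 × 288 mm
U4: 144 × 203 mm
U5: 101 × 144 mm
→ matches U4.

U4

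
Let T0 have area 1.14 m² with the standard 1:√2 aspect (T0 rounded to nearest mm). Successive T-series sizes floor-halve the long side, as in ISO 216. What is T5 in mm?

Let T0's short side be w mm. w · w√2 = 1.14 m² = 1,140,000 mm², so w ≈ 897.8 mm and w√2 ≈ 1269.7 mm → T0 = 898 × 1270 mm.
T1: ⌊1270/2⌋ × 898 = 635 × 898 mm
T2: ⌊898/2⌋ × 635 = 449 × 635 mm
T3: ⌊635/2⌋ × 449 = 317 × 449 mm
T4: ⌊449/2⌋ × 317 = 224 × 317 mm
T5: ⌊317/2⌋ × 224 = 158 × 224 mm

158 × 224 mm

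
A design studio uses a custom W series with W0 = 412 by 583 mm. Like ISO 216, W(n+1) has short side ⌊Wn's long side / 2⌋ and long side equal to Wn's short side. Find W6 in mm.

W1: ⌊583/2⌋ × 412 = 291 × 412 mm
W2: ⌊412/2⌋ × 291 = 206 × 291 mm
W3: ⌊291/2⌋ × 206 = 145 × 206 mm
W4: ⌊206/2⌋ × 145 = 103 × 145 mm
W5: ⌊145/2⌋ × 103 = 72 × 103 mm
W6: ⌊103/2⌋ × 72 = 51 × 72 mm

51 × 72 mm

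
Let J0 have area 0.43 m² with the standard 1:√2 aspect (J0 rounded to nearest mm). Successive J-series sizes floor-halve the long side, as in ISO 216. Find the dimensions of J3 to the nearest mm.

Let J0's short side be w mm. w · w√2 = 0.43 m² = 430,000 mm², so w ≈ 551.4 mm and w√2 ≈ 779.8 mm → J0 = 551 × 780 mm.
J1: ⌊780/2⌋ × 551 = 390 × 551 mm
J2: ⌊551/2⌋ × 390 = 275 × 390 mm
J3: ⌊390/2⌋ × 275 = 195 × 275 mm

195 × 275 mm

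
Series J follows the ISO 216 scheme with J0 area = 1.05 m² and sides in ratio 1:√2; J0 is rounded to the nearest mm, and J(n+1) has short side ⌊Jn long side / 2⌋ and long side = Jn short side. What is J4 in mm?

215 × 304 mm

Let J0's short side be w mm. w · w√2 = 1.05 m² = 1,050,000 mm², so w ≈ 861.7 mm and w√2 ≈ 1218.6 mm → J0 = 862 × 1219 mm.
J1: ⌊1219/2⌋ × 862 = 609 × 862 mm
J2: ⌊862/2⌋ × 609 = 431 × 609 mm
J3: ⌊609/2⌋ × 431 = 304 × 431 mm
J4: ⌊431/2⌋ × 304 = 215 × 304 mm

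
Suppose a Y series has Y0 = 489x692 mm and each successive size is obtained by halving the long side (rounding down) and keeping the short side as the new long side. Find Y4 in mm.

122 × 173 mm

Y1: ⌊692/2⌋ × 489 = 346 × 489 mm
Y2: ⌊489/2⌋ × 346 = 244 × 346 mm
Y3: ⌊346/2⌋ × 244 = 173 × 244 mm
Y4: ⌊244/2⌋ × 173 = 122 × 173 mm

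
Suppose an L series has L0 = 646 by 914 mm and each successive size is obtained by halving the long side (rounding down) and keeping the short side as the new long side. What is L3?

228 × 323 mm

L1: ⌊914/2⌋ × 646 = 457 × 646 mm
L2: ⌊646/2⌋ × 457 = 323 × 457 mm
L3: ⌊457/2⌋ × 323 = 228 × 323 mm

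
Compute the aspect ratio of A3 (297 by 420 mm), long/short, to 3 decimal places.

1.414

420 / 297 = 1.414
Matches √2 ≈ 1.414 — the ISO 216 defining ratio.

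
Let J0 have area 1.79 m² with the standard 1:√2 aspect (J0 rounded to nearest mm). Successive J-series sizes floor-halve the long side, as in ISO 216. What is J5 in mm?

Let J0's short side be w mm. w · w√2 = 1.79 m² = 1,790,000 mm², so w ≈ 1125.0 mm and w√2 ≈ 1591.1 mm → J0 = 1125 × 1591 mm.
J1: ⌊1591/2⌋ × 1125 = 795 × 1125 mm
J2: ⌊1125/2⌋ × 795 = 562 × 795 mm
J3: ⌊795/2⌋ × 562 = 397 × 562 mm
J4: ⌊562/2⌋ × 397 = 281 × 397 mm
J5: ⌊397/2⌋ × 281 = 198 × 281 mm

198 × 281 mm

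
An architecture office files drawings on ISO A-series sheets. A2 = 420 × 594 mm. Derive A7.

A3: ⌊594/2⌋ × 420 = 297 × 420 mm
A4: ⌊420/2⌋ × 297 = 210 × 297 mm
A5: ⌊297/2⌋ × 210 = 148 × 210 mm
A6: ⌊210/2⌋ × 148 = 105 × 148 mm
A7: ⌊148/2⌋ × 105 = 74 × 105 mm

74 × 105 mm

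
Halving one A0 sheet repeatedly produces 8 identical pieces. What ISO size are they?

8 = 2^3, so 3 halving steps.
A0 → A1 → … → A3 after 3 steps.

A3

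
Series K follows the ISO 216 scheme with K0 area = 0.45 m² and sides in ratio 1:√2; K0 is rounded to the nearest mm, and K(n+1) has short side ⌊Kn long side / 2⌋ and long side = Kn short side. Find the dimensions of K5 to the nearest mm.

Let K0's short side be w mm. w · w√2 = 0.45 m² = 450,000 mm², so w ≈ 564.1 mm and w√2 ≈ 797.7 mm → K0 = 564 × 798 mm.
K1: ⌊798/2⌋ × 564 = 399 × 564 mm
K2: ⌊564/2⌋ × 399 = 282 × 399 mm
K3: ⌊399/2⌋ × 282 = 199 × 282 mm
K4: ⌊282/2⌋ × 199 = 141 × 199 mm
K5: ⌊199/2⌋ × 141 = 99 × 141 mm

99 × 141 mm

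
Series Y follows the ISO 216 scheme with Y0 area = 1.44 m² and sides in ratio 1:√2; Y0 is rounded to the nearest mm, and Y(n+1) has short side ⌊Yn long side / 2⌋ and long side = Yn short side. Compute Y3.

356 × 504 mm

Let Y0's short side be w mm. w · w√2 = 1.44 m² = 1,440,000 mm², so w ≈ 1009.1 mm and w√2 ≈ 1427.0 mm → Y0 = 1009 × 1427 mm.
Y1: ⌊1427/2⌋ × 1009 = 713 × 1009 mm
Y2: ⌊1009/2⌋ × 713 = 504 × 713 mm
Y3: ⌊713/2⌋ × 504 = 356 × 504 mm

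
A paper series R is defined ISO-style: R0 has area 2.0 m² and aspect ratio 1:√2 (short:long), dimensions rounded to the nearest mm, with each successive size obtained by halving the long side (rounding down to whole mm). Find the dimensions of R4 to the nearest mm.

297 × 420 mm

Let R0's short side be w mm. w · w√2 = 2.0 m² = 2,000,000 mm², so w ≈ 1189.2 mm and w√2 ≈ 1681.8 mm → R0 = 1189 × 1682 mm.
R1: ⌊1682/2⌋ × 1189 = 841 × 1189 mm
R2: ⌊1189/2⌋ × 841 = 594 × 841 mm
R3: ⌊841/2⌋ × 594 = 420 × 594 mm
R4: ⌊594/2⌋ × 420 = 297 × 420 mm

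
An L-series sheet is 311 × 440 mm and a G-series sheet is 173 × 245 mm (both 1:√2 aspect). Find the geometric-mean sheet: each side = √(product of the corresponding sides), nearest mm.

232 × 328 mm

Short side: √(311 · 173) = √53803 ≈ 232.0 → 232 mm
Long side: √(440 · 245) = √107800 ≈ 328.3 → 328 mm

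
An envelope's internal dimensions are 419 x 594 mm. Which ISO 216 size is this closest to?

A2 (420 × 594 mm)

Aspect ratio 594/419 ≈ 1.418 — close to the ISO √2 ≈ 1.414.
In the A-series (A0 area = 1 m²): A2 = 420 × 594 mm.
Off by 1 mm total — nearest standard size.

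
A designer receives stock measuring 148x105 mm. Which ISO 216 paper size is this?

A6 (105 × 148 mm)

Aspect ratio 148/105 ≈ 1.410 — close to the ISO √2 ≈ 1.414.
In the A-series (A0 area = 1 m²): A6 = 105 × 148 mm.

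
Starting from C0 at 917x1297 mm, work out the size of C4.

C1: ⌊1297/2⌋ × 917 = 648 × 917 mm
C2: ⌊917/2⌋ × 648 = 458 × 648 mm
C3: ⌊648/2⌋ × 458 = 324 × 458 mm
C4: ⌊458/2⌋ × 324 = 229 × 324 mm

229 × 324 mm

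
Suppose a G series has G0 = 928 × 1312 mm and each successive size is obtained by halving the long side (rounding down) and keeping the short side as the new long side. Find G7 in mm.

82 × 116 mm

G1 = 656 × 928 mm (from G0 by 1 halving).
G2: ⌊928/2⌋ × 656 = 464 × 656 mm
G3: ⌊656/2⌋ × 464 = 328 × 464 mm
G4: ⌊464/2⌋ × 328 = 232 × 328 mm
G5: ⌊328/2⌋ × 232 = 164 × 232 mm
G6: ⌊232/2⌋ × 164 = 116 × 164 mm
G7: ⌊164/2⌋ × 116 = 82 × 116 mm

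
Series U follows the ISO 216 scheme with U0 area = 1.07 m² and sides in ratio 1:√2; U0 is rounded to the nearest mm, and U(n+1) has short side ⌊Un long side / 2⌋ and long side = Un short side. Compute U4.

217 × 307 mm

Let U0's short side be w mm. w · w√2 = 1.07 m² = 1,070,000 mm², so w ≈ 869.8 mm and w√2 ≈ 1230.1 mm → U0 = 870 × 1230 mm.
U1: ⌊1230/2⌋ × 870 = 615 × 870 mm
U2: ⌊870/2⌋ × 615 = 435 × 615 mm
U3: ⌊615/2⌋ × 435 = 307 × 435 mm
U4: ⌊435/2⌋ × 307 = 217 × 307 mm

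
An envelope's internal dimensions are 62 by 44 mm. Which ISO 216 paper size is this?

Aspect ratio 62/44 ≈ 1.409 — close to the ISO √2 ≈ 1.414.
In the B-series (B0 = 1000 × 1414 mm): B9 = 44 × 62 mm.

B9 (44 × 62 mm)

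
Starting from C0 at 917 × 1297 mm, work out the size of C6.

C1: ⌊1297/2⌋ × 917 = 648 × 917 mm
C2: ⌊917/2⌋ × 648 = 458 × 648 mm
C3: ⌊648/2⌋ × 458 = 324 × 458 mm
C4: ⌊458/2⌋ × 324 = 229 × 324 mm
C5: ⌊324/2⌋ × 229 = 162 × 229 mm
C6: ⌊229/2⌋ × 162 = 114 × 162 mm

114 × 162 mm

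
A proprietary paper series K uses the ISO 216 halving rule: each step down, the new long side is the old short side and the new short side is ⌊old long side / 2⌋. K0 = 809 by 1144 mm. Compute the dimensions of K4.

202 × 286 mm

K1: ⌊1144/2⌋ × 809 = 572 × 809 mm
K2: ⌊809/2⌋ × 572 = 404 × 572 mm
K3: ⌊572/2⌋ × 404 = 286 × 404 mm
K4: ⌊404/2⌋ × 286 = 202 × 286 mm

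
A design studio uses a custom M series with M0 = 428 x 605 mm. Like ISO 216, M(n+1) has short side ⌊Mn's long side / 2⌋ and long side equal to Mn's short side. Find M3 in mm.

151 × 214 mm

M1: ⌊605/2⌋ × 428 = 302 × 428 mm
M2: ⌊428/2⌋ × 302 = 214 × 302 mm
M3: ⌊302/2⌋ × 214 = 151 × 214 mm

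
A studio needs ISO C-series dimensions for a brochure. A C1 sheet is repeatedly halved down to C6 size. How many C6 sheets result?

Each ISO step halves the sheet: 1 × C1 → 2 × C2 → 4 × C3 → 8 × C4 → …
From C1 to C6 is 5 halving steps: 2^5 = 32.

32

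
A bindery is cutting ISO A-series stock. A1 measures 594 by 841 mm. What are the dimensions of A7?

A2: ⌊841/2⌋ × 594 = 420 × 594 mm
A3: ⌊594/2⌋ × 420 = 297 × 420 mm
A4: ⌊420/2⌋ × 297 = 210 × 297 mm
A5: ⌊297/2⌋ × 210 = 148 × 210 mm
A6: ⌊210/2⌋ × 148 = 105 × 148 mm
A7: ⌊148/2⌋ × 105 = 74 × 105 mm

74 × 105 mm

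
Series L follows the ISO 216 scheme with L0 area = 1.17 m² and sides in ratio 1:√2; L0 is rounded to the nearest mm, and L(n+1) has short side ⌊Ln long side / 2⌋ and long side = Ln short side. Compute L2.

455 × 643 mm

Let L0's short side be w mm. w · w√2 = 1.17 m² = 1,170,000 mm², so w ≈ 909.6 mm and w√2 ≈ 1286.3 mm → L0 = 910 × 1286 mm.
L1: ⌊1286/2⌋ × 910 = 643 × 910 mm
L2: ⌊910/2⌋ × 643 = 455 × 643 mm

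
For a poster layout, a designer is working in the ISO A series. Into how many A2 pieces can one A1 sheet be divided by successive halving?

A1 = 594 × 841 mm; A2 = 420 × 594 mm.
Each halving step doubles the count; 1 step from A1 to A2.
2^1 = 2.

2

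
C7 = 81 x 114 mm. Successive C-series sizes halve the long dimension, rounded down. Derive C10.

28 × 40 mm

C8: ⌊114/2⌋ × 81 = 57 × 81 mm
C9: ⌊81/2⌋ × 57 = 40 × 57 mm
C10: ⌊57/2⌋ × 40 = 28 × 40 mm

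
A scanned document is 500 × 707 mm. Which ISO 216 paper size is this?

Aspect ratio 707/500 ≈ 1.414 — close to the ISO √2 ≈ 1.414.
In the B-series (B0 = 1000 × 1414 mm): B2 = 500 × 707 mm.

B2 (500 × 707 mm)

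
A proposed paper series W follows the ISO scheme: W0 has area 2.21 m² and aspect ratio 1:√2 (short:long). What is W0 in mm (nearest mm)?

1250 × 1768 mm

Let the short side be w mm. Then w · w√2 = 2.21 m² = 2,210,000 mm².
w² = 2,210,000/√2, so w ≈ 1250.1 mm; long side = w√2 ≈ 1767.9 mm.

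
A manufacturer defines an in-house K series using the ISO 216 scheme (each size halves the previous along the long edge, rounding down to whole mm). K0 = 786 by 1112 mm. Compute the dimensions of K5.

139 × 196 mm

K1 = 556 × 786 mm (from K0 by 1 halving).
K2: ⌊786/2⌋ × 556 = 393 × 556 mm
K3: ⌊556/2⌋ × 393 = 278 × 393 mm
K4: ⌊393/2⌋ × 278 = 196 × 278 mm
K5: ⌊278/2⌋ × 196 = 139 × 196 mm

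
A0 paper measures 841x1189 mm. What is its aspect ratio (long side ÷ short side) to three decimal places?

1189 / 841 = 1.414
Matches √2 ≈ 1.414 — the ISO 216 defining ratio.

1.414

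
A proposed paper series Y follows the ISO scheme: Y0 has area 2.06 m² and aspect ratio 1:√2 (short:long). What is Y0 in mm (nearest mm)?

1207 × 1707 mm

Let the short side be w mm. Then w · w√2 = 2.06 m² = 2,060,000 mm².
w² = 2,060,000/√2, so w ≈ 1206.9 mm; long side = w√2 ≈ 1706.8 mm.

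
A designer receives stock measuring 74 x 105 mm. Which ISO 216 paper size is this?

Aspect ratio 105/74 ≈ 1.419 — close to the ISO √2 ≈ 1.414.
In the A-series (A0 area = 1 m²): A7 = 74 × 105 mm.

A7 (74 × 105 mm)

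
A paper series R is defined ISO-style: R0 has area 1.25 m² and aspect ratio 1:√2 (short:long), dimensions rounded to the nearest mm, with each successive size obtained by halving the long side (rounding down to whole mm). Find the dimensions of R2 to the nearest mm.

470 × 665 mm

Let R0's short side be w mm. w · w√2 = 1.25 m² = 1,250,000 mm², so w ≈ 940.2 mm and w√2 ≈ 1329.6 mm → R0 = 940 × 1330 mm.
R1: ⌊1330/2⌋ × 940 = 665 × 940 mm
R2: ⌊940/2⌋ × 665 = 470 × 665 mm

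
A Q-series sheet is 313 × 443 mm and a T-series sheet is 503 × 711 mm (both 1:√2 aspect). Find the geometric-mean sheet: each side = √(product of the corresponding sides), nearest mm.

397 × 561 mm

Short side: √(313 · 503) = √157439 ≈ 396.8 → 397 mm
Long side: √(443 · 711) = √314973 ≈ 561.2 → 561 mm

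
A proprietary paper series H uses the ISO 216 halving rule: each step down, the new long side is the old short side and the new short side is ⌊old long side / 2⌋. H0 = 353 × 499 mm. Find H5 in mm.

62 × 88 mm

H1: ⌊499/2⌋ × 353 = 249 × 353 mm
H2: ⌊353/2⌋ × 249 = 176 × 249 mm
H3: ⌊249/2⌋ × 176 = 124 × 176 mm
H4: ⌊176/2⌋ × 124 = 88 × 124 mm
H5: ⌊124/2⌋ × 88 = 62 × 88 mm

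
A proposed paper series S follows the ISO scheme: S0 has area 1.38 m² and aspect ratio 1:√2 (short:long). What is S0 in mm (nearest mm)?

988 × 1397 mm

Let the short side be w mm. Then w · w√2 = 1.38 m² = 1,380,000 mm².
w² = 1,380,000/√2, so w ≈ 987.8 mm; long side = w√2 ≈ 1397.0 mm.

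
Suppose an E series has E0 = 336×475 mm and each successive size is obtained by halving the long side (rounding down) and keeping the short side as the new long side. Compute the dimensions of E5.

E1: ⌊475/2⌋ × 336 = 237 × 336 mm
E2: ⌊336/2⌋ × 237 = 168 × 237 mm
E3: ⌊237/2⌋ × 168 = 118 × 168 mm
E4: ⌊168/2⌋ × 118 = 84 × 118 mm
E5: ⌊118/2⌋ × 84 = 59 × 84 mm

59 × 84 mm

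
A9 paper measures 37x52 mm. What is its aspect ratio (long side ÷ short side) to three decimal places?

52 / 37 = 1.405
ISO 216 targets √2 ≈ 1.414; the -0.009 deviation is from mm rounding.

1.405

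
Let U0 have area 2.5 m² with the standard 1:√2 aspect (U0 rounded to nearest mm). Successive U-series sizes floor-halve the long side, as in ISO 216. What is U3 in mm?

Let U0's short side be w mm. w · w√2 = 2.5 m² = 2,500,000 mm², so w ≈ 1329.6 mm and w√2 ≈ 1880.3 mm → U0 = 1330 × 1880 mm.
U1: ⌊1880/2⌋ × 1330 = 940 × 1330 mm
U2: ⌊1330/2⌋ × 940 = 665 × 940 mm
U3: ⌊940/2⌋ × 665 = 470 × 665 mm

470 × 665 mm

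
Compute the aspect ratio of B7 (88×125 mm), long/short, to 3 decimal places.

125 / 88 = 1.420
ISO 216 targets √2 ≈ 1.414; the +0.006 deviation is from mm rounding.

1.420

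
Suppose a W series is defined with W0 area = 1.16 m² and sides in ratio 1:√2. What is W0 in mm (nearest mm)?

906 × 1281 mm

Let the short side be w mm. Then w · w√2 = 1.16 m² = 1,160,000 mm².
w² = 1,160,000/√2, so w ≈ 905.7 mm; long side = w√2 ≈ 1280.8 mm.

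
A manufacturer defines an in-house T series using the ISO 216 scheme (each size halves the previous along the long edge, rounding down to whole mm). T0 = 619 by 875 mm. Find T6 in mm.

77 × 109 mm

T1: ⌊875/2⌋ × 619 = 437 × 619 mm
T2: ⌊619/2⌋ × 437 = 309 × 437 mm
T3: ⌊437/2⌋ × 309 = 218 × 309 mm
T4: ⌊309/2⌋ × 218 = 154 × 218 mm
T5: ⌊218/2⌋ × 154 = 109 × 154 mm
T6: ⌊154/2⌋ × 109 = 77 × 109 mm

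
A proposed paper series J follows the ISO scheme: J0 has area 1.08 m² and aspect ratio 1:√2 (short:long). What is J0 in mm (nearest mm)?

Let the short side be w mm. Then w · w√2 = 1.08 m² = 1,080,000 mm².
w² = 1,080,000/√2, so w ≈ 873.9 mm; long side = w√2 ≈ 1235.9 mm.

874 × 1236 mm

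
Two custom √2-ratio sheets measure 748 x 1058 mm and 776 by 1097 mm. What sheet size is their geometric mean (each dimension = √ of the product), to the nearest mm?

762 × 1077 mm

Short side: √(748 · 776) = √580448 ≈ 761.9 → 762 mm
Long side: √(1058 · 1097) = √1160626 ≈ 1077.3 → 1077 mm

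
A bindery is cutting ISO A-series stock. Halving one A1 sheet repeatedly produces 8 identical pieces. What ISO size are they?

8 = 2^3, so 3 halving steps.
A1 → A2 → … → A4 after 3 steps.

A4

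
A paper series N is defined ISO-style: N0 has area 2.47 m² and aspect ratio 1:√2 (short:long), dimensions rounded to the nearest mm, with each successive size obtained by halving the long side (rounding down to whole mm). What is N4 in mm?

330 × 467 mm

Let N0's short side be w mm. w · w√2 = 2.47 m² = 2,470,000 mm², so w ≈ 1321.6 mm and w√2 ≈ 1869.0 mm → N0 = 1322 × 1869 mm.
N1: ⌊1869/2⌋ × 1322 = 934 × 1322 mm
N2: ⌊1322/2⌋ × 934 = 661 × 934 mm
N3: ⌊934/2⌋ × 661 = 467 × 661 mm
N4: ⌊661/2⌋ × 467 = 330 × 467 mm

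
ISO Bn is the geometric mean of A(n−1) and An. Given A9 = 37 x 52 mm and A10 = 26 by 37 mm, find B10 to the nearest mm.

Short side: √(37 · 26) = √962 ≈ 31.0 → 31 mm
Long side: √(52 · 37) = √1924 ≈ 43.9 → 44 mm

31 × 44 mm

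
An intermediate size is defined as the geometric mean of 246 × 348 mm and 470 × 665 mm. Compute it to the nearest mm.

340 × 481 mm

Short side: √(246 · 470) = √115620 ≈ 340.0 → 340 mm
Long side: √(348 · 665) = √231420 ≈ 481.1 → 481 mm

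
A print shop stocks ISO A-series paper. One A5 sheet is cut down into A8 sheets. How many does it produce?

A5 = 148 × 210 mm; A8 = 52 × 74 mm.
Each halving step doubles the count; 3 steps from A5 to A8.
2^3 = 8.

8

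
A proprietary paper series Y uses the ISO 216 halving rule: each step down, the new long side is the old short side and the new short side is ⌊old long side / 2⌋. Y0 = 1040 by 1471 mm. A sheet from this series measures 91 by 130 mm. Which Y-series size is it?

Y7

Y0: 1040 × 1471 mm
Y1: 735 × 1040 mm
Y2: 520 × 735 mm
Y3: 367 × 520 mm
Y4: 260 × 367 mm
Y5: 183 × 260 mm
Y6: 130 × 183 mm
Y7: 91 × 130 mm
Y8: 65 × 91 mm
→ matches Y7.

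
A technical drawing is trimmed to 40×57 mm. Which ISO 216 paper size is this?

C9 (40 × 57 mm)

Aspect ratio 57/40 ≈ 1.425 — close to the ISO √2 ≈ 1.414.
In the C-series (envelope sizes, between A and B): C9 = 40 × 57 mm.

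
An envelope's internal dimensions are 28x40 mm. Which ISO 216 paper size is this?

Aspect ratio 40/28 ≈ 1.429 — close to the ISO √2 ≈ 1.414.
In the C-series (envelope sizes, between A and B): C10 = 28 × 40 mm.

C10 (28 × 40 mm)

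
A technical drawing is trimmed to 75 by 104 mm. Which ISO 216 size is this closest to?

Aspect ratio 104/75 ≈ 1.387 (ISO target is √2 ≈ 1.414).
In the A-series (A0 area = 1 m²): A7 = 74 × 105 mm.
Off by 2 mm total — nearest standard size.

A7 (74 × 105 mm)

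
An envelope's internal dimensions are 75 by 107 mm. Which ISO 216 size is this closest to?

Aspect ratio 107/75 ≈ 1.427 — close to the ISO √2 ≈ 1.414.
In the A-series (A0 area = 1 m²): A7 = 74 × 105 mm.
Off by 3 mm total — nearest standard size.

A7 (74 × 105 mm)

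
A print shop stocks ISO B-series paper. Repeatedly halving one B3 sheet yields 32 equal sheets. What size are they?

B8

32 = 2^5, so 5 halving steps.
B3 → B4 → … → B8 after 5 steps.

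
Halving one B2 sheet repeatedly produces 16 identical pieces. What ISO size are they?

16 = 2^4, so 4 halving steps.
B2 → B3 → … → B6 after 4 steps.

B6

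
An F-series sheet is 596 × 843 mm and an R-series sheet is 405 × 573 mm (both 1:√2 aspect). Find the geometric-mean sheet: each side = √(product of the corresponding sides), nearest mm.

491 × 695 mm

Short side: √(596 · 405) = √241380 ≈ 491.3 → 491 mm
Long side: √(843 · 573) = √483039 ≈ 695.0 → 695 mm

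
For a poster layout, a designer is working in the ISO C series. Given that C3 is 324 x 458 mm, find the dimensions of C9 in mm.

40 × 57 mm

C4: ⌊458/2⌋ × 324 = 229 × 324 mm
C5: ⌊324/2⌋ × 229 = 162 × 229 mm
C6: ⌊229/2⌋ × 162 = 114 × 162 mm
C7: ⌊162/2⌋ × 114 = 81 × 114 mm
C8: ⌊114/2⌋ × 81 = 57 × 81 mm
C9: ⌊81/2⌋ × 57 = 40 × 57 mm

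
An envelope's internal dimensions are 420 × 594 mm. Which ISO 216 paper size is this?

Aspect ratio 594/420 ≈ 1.414 — close to the ISO √2 ≈ 1.414.
In the A-series (A0 area = 1 m²): A2 = 420 × 594 mm.

A2 (420 × 594 mm)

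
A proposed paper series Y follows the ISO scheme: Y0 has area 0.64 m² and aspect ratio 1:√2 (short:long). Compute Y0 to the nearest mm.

673 × 951 mm

Let the short side be w mm. Then w · w√2 = 0.64 m² = 640,000 mm².
w² = 640,000/√2, so w ≈ 672.7 mm; long side = w√2 ≈ 951.4 mm.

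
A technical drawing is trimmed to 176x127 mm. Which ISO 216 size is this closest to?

B6 (125 × 176 mm)

Aspect ratio 176/127 ≈ 1.386 (ISO target is √2 ≈ 1.414).
In the B-series (B0 = 1000 × 1414 mm): B6 = 125 × 176 mm.
Off by 2 mm total — nearest standard size.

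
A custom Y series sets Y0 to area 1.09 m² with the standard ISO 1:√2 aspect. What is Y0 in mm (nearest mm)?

Let the short side be w mm. Then w · w√2 = 1.09 m² = 1,090,000 mm².
w² = 1,090,000/√2, so w ≈ 877.9 mm; long side = w√2 ≈ 1241.6 mm.

878 × 1242 mm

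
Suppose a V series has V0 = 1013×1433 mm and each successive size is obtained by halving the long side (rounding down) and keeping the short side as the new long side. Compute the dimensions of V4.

V1: ⌊1433/2⌋ × 1013 = 716 × 1013 mm
V2: ⌊1013/2⌋ × 716 = 506 × 716 mm
V3: ⌊716/2⌋ × 506 = 358 × 506 mm
V4: ⌊506/2⌋ × 358 = 253 × 358 mm

253 × 358 mm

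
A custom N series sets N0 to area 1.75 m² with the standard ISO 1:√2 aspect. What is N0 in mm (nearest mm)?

Let the short side be w mm. Then w · w√2 = 1.75 m² = 1,750,000 mm².
w² = 1,750,000/√2, so w ≈ 1112.4 mm; long side = w√2 ≈ 1573.2 mm.

1112 × 1573 mm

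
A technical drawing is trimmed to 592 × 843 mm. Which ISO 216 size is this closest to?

A1 (594 × 841 mm)

Aspect ratio 843/592 ≈ 1.424 — close to the ISO √2 ≈ 1.414.
In the A-series (A0 area = 1 m²): A1 = 594 × 841 mm.
Off by 4 mm total — nearest standard size.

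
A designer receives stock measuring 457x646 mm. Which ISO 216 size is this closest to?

Aspect ratio 646/457 ≈ 1.414 — close to the ISO √2 ≈ 1.414.
In the C-series (envelope sizes, between A and B): C2 = 458 × 648 mm.
Off by 3 mm total — nearest standard size.

C2 (458 × 648 mm)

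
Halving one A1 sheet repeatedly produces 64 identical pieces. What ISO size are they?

64 = 2^6, so 6 halving steps.
A1 → A2 → … → A7 after 6 steps.

A7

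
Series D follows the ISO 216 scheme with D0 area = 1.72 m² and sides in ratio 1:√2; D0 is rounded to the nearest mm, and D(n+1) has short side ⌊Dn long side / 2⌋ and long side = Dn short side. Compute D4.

275 × 390 mm

Let D0's short side be w mm. w · w√2 = 1.72 m² = 1,720,000 mm², so w ≈ 1102.8 mm and w√2 ≈ 1559.6 mm → D0 = 1103 × 1560 mm.
D1: ⌊1560/2⌋ × 1103 = 780 × 1103 mm
D2: ⌊1103/2⌋ × 780 = 551 × 780 mm
D3: ⌊780/2⌋ × 551 = 390 × 551 mm
D4: ⌊551/2⌋ × 390 = 275 × 390 mm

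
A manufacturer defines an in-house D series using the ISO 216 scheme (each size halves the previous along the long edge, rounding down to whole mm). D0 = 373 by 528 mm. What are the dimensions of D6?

46 × 66 mm

D1: ⌊528/2⌋ × 373 = 264 × 373 mm
D2: ⌊373/2⌋ × 264 = 186 × 264 mm
D3: ⌊264/2⌋ × 186 = 132 × 186 mm
D4: ⌊186/2⌋ × 132 = 93 × 132 mm
D5: ⌊132/2⌋ × 93 = 66 × 93 mm
D6: ⌊93/2⌋ × 66 = 46 × 66 mm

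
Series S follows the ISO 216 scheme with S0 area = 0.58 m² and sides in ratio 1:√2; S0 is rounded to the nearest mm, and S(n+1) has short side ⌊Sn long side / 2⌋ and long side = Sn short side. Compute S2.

Let S0's short side be w mm. w · w√2 = 0.58 m² = 580,000 mm², so w ≈ 640.4 mm and w√2 ≈ 905.7 mm → S0 = 640 × 906 mm.
S1: ⌊906/2⌋ × 640 = 453 × 640 mm
S2: ⌊640/2⌋ × 453 = 320 × 453 mm

320 × 453 mm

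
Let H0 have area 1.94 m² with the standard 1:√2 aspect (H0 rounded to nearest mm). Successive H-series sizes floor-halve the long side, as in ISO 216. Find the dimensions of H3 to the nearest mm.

414 × 585 mm

Let H0's short side be w mm. w · w√2 = 1.94 m² = 1,940,000 mm², so w ≈ 1171.2 mm and w√2 ≈ 1656.4 mm → H0 = 1171 × 1656 mm.
H1: ⌊1656/2⌋ × 1171 = 828 × 1171 mm
H2: ⌊1171/2⌋ × 828 = 585 × 828 mm
H3: ⌊828/2⌋ × 585 = 414 × 585 mm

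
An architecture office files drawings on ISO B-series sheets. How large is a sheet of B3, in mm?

B0 = 1000 × 1414 mm (B0 has a 1000 mm short side, aspect 1:√2).
B1: ⌊1414/2⌋ × 1000 = 707 × 1000 mm
B2: ⌊1000/2⌋ × 707 = 500 × 707 mm
B3: ⌊707/2⌋ × 500 = 353 × 500 mm

353 × 500 mm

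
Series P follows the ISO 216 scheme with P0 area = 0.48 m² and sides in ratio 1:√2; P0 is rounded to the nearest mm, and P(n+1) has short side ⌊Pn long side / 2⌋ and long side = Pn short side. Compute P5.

103 × 145 mm

Let P0's short side be w mm. w · w√2 = 0.48 m² = 480,000 mm², so w ≈ 582.6 mm and w√2 ≈ 823.9 mm → P0 = 583 × 824 mm.
P1: ⌊824/2⌋ × 583 = 412 × 583 mm
P2: ⌊583/2⌋ × 412 = 291 × 412 mm
P3: ⌊412/2⌋ × 291 = 206 × 291 mm
P4: ⌊291/2⌋ × 206 = 145 × 206 mm
P5: ⌊206/2⌋ × 145 = 103 × 145 mm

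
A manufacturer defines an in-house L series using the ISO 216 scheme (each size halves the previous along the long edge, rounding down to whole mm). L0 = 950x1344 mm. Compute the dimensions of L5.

L1: ⌊1344/2⌋ × 950 = 672 × 950 mm
L2: ⌊950/2⌋ × 672 = 475 × 672 mm
L3: ⌊672/2⌋ × 475 = 336 × 475 mm
L4: ⌊475/2⌋ × 336 = 237 × 336 mm
L5: ⌊336/2⌋ × 237 = 168 × 237 mm

168 × 237 mm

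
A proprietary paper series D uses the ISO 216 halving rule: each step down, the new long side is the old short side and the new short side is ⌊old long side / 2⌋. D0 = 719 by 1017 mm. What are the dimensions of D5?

D1: ⌊1017/2⌋ × 719 = 508 × 719 mm
D2: ⌊719/2⌋ × 508 = 359 × 508 mm
D3: ⌊508/2⌋ × 359 = 254 × 359 mm
D4: ⌊359/2⌋ × 254 = 179 × 254 mm
D5: ⌊254/2⌋ × 179 = 127 × 179 mm

127 × 179 mm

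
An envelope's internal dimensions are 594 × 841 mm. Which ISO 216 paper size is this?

A1 (594 × 841 mm)

Aspect ratio 841/594 ≈ 1.416 — close to the ISO √2 ≈ 1.414.
In the A-series (A0 area = 1 m²): A1 = 594 × 841 mm.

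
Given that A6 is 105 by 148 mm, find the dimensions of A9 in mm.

37 × 52 mm

A7: ⌊148/2⌋ × 105 = 74 × 105 mm
A8: ⌊105/2⌋ × 74 = 52 × 74 mm
A9: ⌊74/2⌋ × 52 = 37 × 52 mm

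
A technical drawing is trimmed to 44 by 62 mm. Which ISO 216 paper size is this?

Aspect ratio 62/44 ≈ 1.409 — close to the ISO √2 ≈ 1.414.
In the B-series (B0 = 1000 × 1414 mm): B9 = 44 × 62 mm.

B9 (44 × 62 mm)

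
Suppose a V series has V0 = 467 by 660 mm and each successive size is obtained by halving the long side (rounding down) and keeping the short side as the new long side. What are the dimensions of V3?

165 × 233 mm

V1: ⌊660/2⌋ × 467 = 330 × 467 mm
V2: ⌊467/2⌋ × 330 = 233 × 330 mm
V3: ⌊330/2⌋ × 233 = 165 × 233 mm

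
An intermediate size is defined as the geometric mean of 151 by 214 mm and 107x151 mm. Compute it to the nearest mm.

127 × 180 mm

Short side: √(151 · 107) = √16157 ≈ 127.1 → 127 mm
Long side: √(214 · 151) = √32314 ≈ 179.8 → 180 mm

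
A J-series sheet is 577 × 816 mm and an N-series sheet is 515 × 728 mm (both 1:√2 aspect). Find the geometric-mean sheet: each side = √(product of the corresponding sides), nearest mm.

Short side: √(577 · 515) = √297155 ≈ 545.1 → 545 mm
Long side: √(816 · 728) = √594048 ≈ 770.7 → 771 mm

545 × 771 mm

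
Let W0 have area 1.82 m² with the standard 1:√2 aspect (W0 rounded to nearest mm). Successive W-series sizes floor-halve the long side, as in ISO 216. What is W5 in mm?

200 × 283 mm

Let W0's short side be w mm. w · w√2 = 1.82 m² = 1,820,000 mm², so w ≈ 1134.4 mm and w√2 ≈ 1604.3 mm → W0 = 1134 × 1604 mm.
W1: ⌊1604/2⌋ × 1134 = 802 × 1134 mm
W2: ⌊1134/2⌋ × 802 = 567 × 802 mm
W3: ⌊802/2⌋ × 567 = 401 × 567 mm
W4: ⌊567/2⌋ × 401 = 283 × 401 mm
W5: ⌊401/2⌋ × 283 = 200 × 283 mm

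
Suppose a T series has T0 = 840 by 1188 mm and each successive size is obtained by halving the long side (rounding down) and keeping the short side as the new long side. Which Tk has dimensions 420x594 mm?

T2

T0: 840 × 1188 mm
T1: 594 × 840 mm
T2: 420 × 594 mm
T3: 297 × 420 mm
→ matches T2.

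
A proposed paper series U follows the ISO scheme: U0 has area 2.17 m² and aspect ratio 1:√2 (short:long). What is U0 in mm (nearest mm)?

1239 × 1752 mm

Let the short side be w mm. Then w · w√2 = 2.17 m² = 2,170,000 mm².
w² = 2,170,000/√2, so w ≈ 1238.7 mm; long side = w√2 ≈ 1751.8 mm.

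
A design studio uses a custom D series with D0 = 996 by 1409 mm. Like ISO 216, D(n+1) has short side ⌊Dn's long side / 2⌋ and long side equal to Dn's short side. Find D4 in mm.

249 × 352 mm

D1 = 704 × 996 mm (from D0 by 1 halving).
D2: ⌊996/2⌋ × 704 = 498 × 704 mm
D3: ⌊704/2⌋ × 498 = 352 × 498 mm
D4: ⌊498/2⌋ × 352 = 249 × 352 mm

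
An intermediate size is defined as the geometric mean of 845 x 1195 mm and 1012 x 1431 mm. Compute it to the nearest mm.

Short side: √(845 · 1012) = √855140 ≈ 924.7 → 925 mm
Long side: √(1195 · 1431) = √1710045 ≈ 1307.7 → 1308 mm

925 × 1308 mm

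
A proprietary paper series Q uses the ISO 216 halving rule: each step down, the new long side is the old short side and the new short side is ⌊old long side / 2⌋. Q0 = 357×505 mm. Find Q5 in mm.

Q1: ⌊505/2⌋ × 357 = 252 × 357 mm
Q2: ⌊357/2⌋ × 252 = 178 × 252 mm
Q3: ⌊252/2⌋ × 178 = 126 × 178 mm
Q4: ⌊178/2⌋ × 126 = 89 × 126 mm
Q5: ⌊126/2⌋ × 89 = 63 × 89 mm

63 × 89 mm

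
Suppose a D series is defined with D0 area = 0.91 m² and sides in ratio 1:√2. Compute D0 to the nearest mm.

802 × 1134 mm

Let the short side be w mm. Then w · w√2 = 0.91 m² = 910,000 mm².
w² = 910,000/√2, so w ≈ 802.2 mm; long side = w√2 ≈ 1134.4 mm.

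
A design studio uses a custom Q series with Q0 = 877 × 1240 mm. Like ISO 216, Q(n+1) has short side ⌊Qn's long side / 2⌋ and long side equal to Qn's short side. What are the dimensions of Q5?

155 × 219 mm

Q1: ⌊1240/2⌋ × 877 = 620 × 877 mm
Q2: ⌊877/2⌋ × 620 = 438 × 620 mm
Q3: ⌊620/2⌋ × 438 = 310 × 438 mm
Q4: ⌊438/2⌋ × 310 = 219 × 310 mm
Q5: ⌊310/2⌋ × 219 = 155 × 219 mm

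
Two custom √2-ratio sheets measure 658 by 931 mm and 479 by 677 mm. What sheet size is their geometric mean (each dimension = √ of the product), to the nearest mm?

Short side: √(658 · 479) = √315182 ≈ 561.4 → 561 mm
Long side: √(931 · 677) = √630287 ≈ 793.9 → 794 mm

561 × 794 mm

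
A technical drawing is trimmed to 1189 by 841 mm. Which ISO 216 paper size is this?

Aspect ratio 1189/841 ≈ 1.414 — close to the ISO √2 ≈ 1.414.
In the A-series (A0 area = 1 m²): A0 = 841 × 1189 mm.

A0 (841 × 1189 mm)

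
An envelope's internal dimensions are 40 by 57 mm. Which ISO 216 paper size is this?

Aspect ratio 57/40 ≈ 1.425 — close to the ISO √2 ≈ 1.414.
In the C-series (envelope sizes, between A and B): C9 = 40 × 57 mm.

C9 (40 × 57 mm)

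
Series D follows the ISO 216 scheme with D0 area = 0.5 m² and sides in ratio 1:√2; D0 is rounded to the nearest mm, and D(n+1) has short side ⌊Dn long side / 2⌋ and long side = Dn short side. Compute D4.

Let D0's short side be w mm. w · w√2 = 0.5 m² = 500,000 mm², so w ≈ 594.6 mm and w√2 ≈ 840.9 mm → D0 = 595 × 841 mm.
D1: ⌊841/2⌋ × 595 = 420 × 595 mm
D2: ⌊595/2⌋ × 420 = 297 × 420 mm
D3: ⌊420/2⌋ × 297 = 210 × 297 mm
D4: ⌊297/2⌋ × 210 = 148 × 210 mm

148 × 210 mm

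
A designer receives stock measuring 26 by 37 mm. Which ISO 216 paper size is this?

A10 (26 × 37 mm)

Aspect ratio 37/26 ≈ 1.423 — close to the ISO √2 ≈ 1.414.
In the A-series (A0 area = 1 m²): A10 = 26 × 37 mm.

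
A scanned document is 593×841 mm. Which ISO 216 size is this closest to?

Aspect ratio 841/593 ≈ 1.418 — close to the ISO √2 ≈ 1.414.
In the A-series (A0 area = 1 m²): A1 = 594 × 841 mm.
Off by 1 mm total — nearest standard size.

A1 (594 × 841 mm)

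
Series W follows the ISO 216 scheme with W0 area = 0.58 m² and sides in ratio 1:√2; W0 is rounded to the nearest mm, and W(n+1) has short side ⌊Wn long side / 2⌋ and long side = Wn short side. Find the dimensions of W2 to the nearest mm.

Let W0's short side be w mm. w · w√2 = 0.58 m² = 580,000 mm², so w ≈ 640.4 mm and w√2 ≈ 905.7 mm → W0 = 640 × 906 mm.
W1: ⌊906/2⌋ × 640 = 453 × 640 mm
W2: ⌊640/2⌋ × 453 = 320 × 453 mm

320 × 453 mm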